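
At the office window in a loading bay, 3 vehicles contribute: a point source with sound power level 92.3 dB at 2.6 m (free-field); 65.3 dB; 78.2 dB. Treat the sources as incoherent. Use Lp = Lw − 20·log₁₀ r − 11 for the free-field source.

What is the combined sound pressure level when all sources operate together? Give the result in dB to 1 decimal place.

79.5 dB

Source at 2.6 m: Lp = 92.3 − 20·log₁₀(2.6) − 11 = 73.0 dB.
Converting to relative power and adding: 10^(73.0/10) + 10^(65.3/10) + 10^(78.2/10) = 8.941e+07.
Back to dB: 10·log₁₀ Σ = 79.5 dB.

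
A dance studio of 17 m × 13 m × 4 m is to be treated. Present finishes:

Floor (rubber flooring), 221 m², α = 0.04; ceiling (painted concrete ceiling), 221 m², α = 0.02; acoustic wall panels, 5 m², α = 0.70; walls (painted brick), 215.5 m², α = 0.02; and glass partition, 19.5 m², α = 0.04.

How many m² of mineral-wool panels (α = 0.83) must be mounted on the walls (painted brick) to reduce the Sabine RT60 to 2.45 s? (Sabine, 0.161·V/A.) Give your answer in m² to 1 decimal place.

Total absorption A₁ = 221·0.04 + 221·0.02 + 5·0.70 + 215.5·0.02 + 19.5·0.04
  = 8.840 + 4.420 + 3.500 + 4.310 + 0.780 = 21.850 m² sabins.
Required A₂ = 0.161·884/2.45 = 58.091 sabins.
Absorption to add: 58.091 − 21.850 = 36.241 sabins.
Net gain per m²: Δα = 0.83 − 0.02 = 0.81.
Area = ΔA/Δα = 36.241/0.81 = 44.7 m².

44.7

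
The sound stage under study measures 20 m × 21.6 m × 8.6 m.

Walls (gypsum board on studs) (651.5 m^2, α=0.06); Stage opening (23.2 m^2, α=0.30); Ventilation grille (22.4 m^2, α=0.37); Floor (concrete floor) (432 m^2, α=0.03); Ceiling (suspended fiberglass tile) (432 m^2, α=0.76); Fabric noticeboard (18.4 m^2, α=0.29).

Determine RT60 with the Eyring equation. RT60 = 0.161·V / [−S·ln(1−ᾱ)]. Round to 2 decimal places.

Total surface area S = 651.5 + 23.2 + 22.4 + 432 + 432 + 18.4 = 1579.5 m^2.
Absorption A = 651.5·0.06 + 23.2·0.30 + 22.4·0.37 + 432·0.03 + 432·0.76 + 18.4·0.29 = 400.954 sabins.
ᾱ = 400.954 / 1579.5 = 0.2538.
Eyring denominator: −S ln(1−ᾱ) = 462.417.
V = 20 × 21.6 × 8.6 = 3715.2 m³.
RT60 = 0.161 × 3715.2 / 462.417 = 1.29 s.

1.29 s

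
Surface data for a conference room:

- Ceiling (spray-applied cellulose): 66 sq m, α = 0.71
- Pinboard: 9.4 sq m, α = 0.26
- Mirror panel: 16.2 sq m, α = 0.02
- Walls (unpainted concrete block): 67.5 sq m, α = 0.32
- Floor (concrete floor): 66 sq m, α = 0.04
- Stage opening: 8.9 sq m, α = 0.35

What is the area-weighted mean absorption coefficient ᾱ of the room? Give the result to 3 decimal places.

0.329

S = Σ Sᵢ = 66 + 9.4 + 16.2 + 67.5 + 66 + 8.9 = 234.0 sq m.
A = 66*0.71 + 9.4*0.26 + 16.2*0.02 + 67.5*0.32 + 66*0.04 + 8.9*0.35 = 76.983 sabins.
ᾱ = A/S = 0.329.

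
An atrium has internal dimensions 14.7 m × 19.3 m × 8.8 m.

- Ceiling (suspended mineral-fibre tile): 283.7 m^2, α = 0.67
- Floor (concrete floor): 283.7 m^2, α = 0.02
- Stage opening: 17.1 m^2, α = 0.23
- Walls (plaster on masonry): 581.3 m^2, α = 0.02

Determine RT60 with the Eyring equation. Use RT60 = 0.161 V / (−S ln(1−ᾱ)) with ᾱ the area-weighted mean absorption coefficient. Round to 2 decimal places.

S = Σ Sᵢ = 1165.8 m^2.
Σ(Sᵢαᵢ) = 283.7×0.67 + 283.7×0.02 + 17.1×0.23 + 581.3×0.02 = 211.312.
ᾱ = 211.312 / 1165.8 = 0.1813.
−S·ln(1−ᾱ) = −1165.8 × ln(1 − 0.1813) = 233.204.
V = 14.7 × 19.3 × 8.8 = 2496.648 m³.
RT60 = 0.161 × 2496.648 / 233.204 = 1.72 s.

1.72 sec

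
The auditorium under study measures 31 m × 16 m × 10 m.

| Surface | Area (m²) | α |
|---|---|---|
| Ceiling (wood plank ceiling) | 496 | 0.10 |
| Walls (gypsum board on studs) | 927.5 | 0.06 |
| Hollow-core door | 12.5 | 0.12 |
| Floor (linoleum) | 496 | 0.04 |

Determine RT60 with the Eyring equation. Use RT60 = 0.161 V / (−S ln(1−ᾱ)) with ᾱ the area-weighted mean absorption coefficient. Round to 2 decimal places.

6.10 seconds

S = Σ Sᵢ = 1932.0 m².
Σ(Sᵢαᵢ) = 496×0.10 + 927.5×0.06 + 12.5×0.12 + 496×0.04 = 126.590.
Mean coefficient ᾱ = A/S = 0.0655.
Eyring denominator: −S ln(1−ᾱ) = 130.881.
V = 31 × 16 × 10 = 4960 m³.
T = 0.161·V/[−S·ln(1−ᾱ)] = 0.161·4960/130.881 = 6.10 s.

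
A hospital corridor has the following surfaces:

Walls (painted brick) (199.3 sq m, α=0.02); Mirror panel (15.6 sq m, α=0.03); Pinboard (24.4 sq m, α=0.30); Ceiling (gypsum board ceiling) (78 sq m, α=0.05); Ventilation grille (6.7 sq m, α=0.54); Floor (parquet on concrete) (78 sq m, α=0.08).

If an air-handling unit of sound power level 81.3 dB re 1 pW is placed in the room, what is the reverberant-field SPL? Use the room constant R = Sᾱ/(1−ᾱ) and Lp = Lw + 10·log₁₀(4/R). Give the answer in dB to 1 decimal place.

Σ(Sᵢαᵢ) = 199.3×0.02 + 15.6×0.03 + 24.4×0.30 + 78×0.05 + 6.7×0.54 + 78×0.08 = 25.532; total area S = 402.0 sq m.
ᾱ = 0.0635, so room constant R = A/(1−ᾱ) = 27.263 sq m.
Lp = 81.3 + 10·log₁₀(4/27.263) = 81.3 + (-8.34) = 73.0 dB.

73.0 dB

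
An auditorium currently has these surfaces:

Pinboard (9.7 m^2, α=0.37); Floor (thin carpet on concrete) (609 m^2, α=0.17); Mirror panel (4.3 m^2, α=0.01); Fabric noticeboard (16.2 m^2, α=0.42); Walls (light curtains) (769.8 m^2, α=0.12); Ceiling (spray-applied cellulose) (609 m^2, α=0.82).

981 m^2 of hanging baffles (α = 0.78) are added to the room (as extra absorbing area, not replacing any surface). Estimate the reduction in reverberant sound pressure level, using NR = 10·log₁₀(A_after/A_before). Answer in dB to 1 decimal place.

3.2 dB

A_before = Σ Sᵢαᵢ = 9.7*0.37 + 609*0.17 + 4.3*0.01 + 16.2*0.42 + 769.8*0.12 + 609*0.82 = 705.722 sabins.
Treatment contributes 981·0.78 = 765.180 sabins.
New total A_after = 1470.902 sabins.
Reduction = 10 log₁₀(A_after/A_before) = 10 log₁₀(2.0843) = 3.2 dB.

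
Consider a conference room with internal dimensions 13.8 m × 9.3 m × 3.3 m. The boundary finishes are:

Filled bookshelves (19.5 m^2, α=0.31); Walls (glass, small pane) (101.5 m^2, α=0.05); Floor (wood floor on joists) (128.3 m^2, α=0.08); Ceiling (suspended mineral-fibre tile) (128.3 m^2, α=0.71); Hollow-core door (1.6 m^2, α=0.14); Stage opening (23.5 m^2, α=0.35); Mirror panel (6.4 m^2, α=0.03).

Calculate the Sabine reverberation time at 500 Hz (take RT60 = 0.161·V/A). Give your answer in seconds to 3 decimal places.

Total absorption A = 19.5·0.31 + 101.5·0.05 + 128.3·0.08 + 128.3·0.71 + 1.6·0.14 + 23.5·0.35 + 6.4·0.03
  = 6.045 + 5.075 + 10.264 + 91.093 + 0.224 + 8.225 + 0.192 = 121.118 m^2 sabins.
Volume V = 13.8 × 9.3 × 3.3 = 423.522 m³.
Sabine: RT60 = 0.161 × 423.522 / 121.118 = 0.563 s.

0.563 sec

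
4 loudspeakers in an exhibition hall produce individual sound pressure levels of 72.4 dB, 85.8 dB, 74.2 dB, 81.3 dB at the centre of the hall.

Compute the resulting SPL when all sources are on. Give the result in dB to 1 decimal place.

87.5 dB

Sum in the linear (power) domain: Σ 10^(Lᵢ/10) = 10^(72.4/10) + 10^(85.8/10) + 10^(74.2/10) + 10^(81.3/10) = 5.588e+08.
Combined level = 10 log₁₀(5.588e+08) = 87.5 dB.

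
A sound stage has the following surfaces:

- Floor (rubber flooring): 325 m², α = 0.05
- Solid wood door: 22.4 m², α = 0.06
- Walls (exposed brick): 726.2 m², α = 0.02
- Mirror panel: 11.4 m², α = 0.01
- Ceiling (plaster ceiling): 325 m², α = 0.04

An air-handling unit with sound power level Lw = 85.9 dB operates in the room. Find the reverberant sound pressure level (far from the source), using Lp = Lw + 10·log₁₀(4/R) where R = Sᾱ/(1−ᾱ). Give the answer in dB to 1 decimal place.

Σ(Sᵢαᵢ) = 325·0.05 + 22.4·0.06 + 726.2·0.02 + 11.4·0.01 + 325·0.04 = 45.232; total area S = 1410.0 m².
ᾱ = 0.0321, so room constant R = A/(1−ᾱ) = 46.732 m².
Lp = Lw + 10 log₁₀(4/R) = 85.9 -10.68 = 75.2 dB.

75.2 dB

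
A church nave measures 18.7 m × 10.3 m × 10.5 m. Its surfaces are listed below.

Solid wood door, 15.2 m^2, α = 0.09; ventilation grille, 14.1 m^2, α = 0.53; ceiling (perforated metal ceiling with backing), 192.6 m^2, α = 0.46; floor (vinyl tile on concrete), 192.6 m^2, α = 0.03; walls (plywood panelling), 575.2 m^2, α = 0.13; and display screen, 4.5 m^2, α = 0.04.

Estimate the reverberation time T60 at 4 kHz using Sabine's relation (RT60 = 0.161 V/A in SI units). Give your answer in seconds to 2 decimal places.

Summing Sᵢαᵢ: 1.368 + 7.473 + 88.596 + 5.778 + 74.776 + 0.180 → A = 178.171 sabins.
Volume V = 18.7 × 10.3 × 10.5 = 2022.405 m³.
T = 0.161 V/A = 0.161·2022.405/178.171 = 1.83 s.

1.83 s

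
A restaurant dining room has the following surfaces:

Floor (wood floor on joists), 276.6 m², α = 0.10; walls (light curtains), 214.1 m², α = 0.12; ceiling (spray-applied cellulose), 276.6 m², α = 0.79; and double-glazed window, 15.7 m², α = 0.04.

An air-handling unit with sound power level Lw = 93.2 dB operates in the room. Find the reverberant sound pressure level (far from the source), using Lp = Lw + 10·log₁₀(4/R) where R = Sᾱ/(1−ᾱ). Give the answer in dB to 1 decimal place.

Σ(Sᵢαᵢ) = 276.6·0.10 + 214.1·0.12 + 276.6·0.79 + 15.7·0.04 = 272.494; total area S = 783.0 m².
ᾱ = 272.494/783.0 = 0.3480; R = Sᾱ/(1−ᾱ) = 272.494/(1−0.3480) = 417.936 m².
Lp = 93.2 + 10·log₁₀(4/417.936) = 93.2 + (-20.19) = 73.0 dB.

73.0 dB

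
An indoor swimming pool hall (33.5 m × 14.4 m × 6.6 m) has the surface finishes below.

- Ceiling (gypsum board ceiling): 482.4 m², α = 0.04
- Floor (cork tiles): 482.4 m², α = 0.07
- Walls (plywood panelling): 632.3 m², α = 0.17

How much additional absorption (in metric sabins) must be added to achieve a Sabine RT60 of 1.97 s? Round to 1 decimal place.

Equivalent absorption area: A₁ = 482.4×0.04 + 482.4×0.07 + 632.3×0.17 = 160.555 m².
V = 3183.84 m³. Required absorption A₂ = 0.161 × 3183.84 / 1.97 = 260.202 sabins.
Shortfall: 260.202 − 160.555 = 99.6 sabins.

99.6 sabins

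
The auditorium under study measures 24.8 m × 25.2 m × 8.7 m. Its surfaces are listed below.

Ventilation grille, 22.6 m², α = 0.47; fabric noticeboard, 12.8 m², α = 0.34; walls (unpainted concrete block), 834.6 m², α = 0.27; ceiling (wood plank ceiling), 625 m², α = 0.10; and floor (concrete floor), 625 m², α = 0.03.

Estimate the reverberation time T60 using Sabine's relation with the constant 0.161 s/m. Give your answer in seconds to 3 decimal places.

2.722 s

Total absorption A = 22.6*0.47 + 12.8*0.34 + 834.6*0.27 + 625*0.10 + 625*0.03
  = 10.622 + 4.352 + 225.342 + 62.500 + 18.750 = 321.566 m² sabins.
Room volume: 5437.152 m³.
Sabine: RT60 = 0.161 × 5437.152 / 321.566 = 2.722 s.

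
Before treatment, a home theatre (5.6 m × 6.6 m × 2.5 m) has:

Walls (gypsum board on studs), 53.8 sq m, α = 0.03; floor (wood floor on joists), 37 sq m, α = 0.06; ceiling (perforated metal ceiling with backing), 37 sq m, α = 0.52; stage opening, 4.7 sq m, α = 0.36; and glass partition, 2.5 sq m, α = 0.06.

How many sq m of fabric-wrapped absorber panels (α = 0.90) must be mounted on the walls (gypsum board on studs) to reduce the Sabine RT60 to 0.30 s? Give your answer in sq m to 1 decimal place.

28.4

Total absorption A₁ = 53.8×0.03 + 37×0.06 + 37×0.52 + 4.7×0.36 + 2.5×0.06
  = 1.614 + 2.220 + 19.240 + 1.692 + 0.150 = 24.916 sq m sabins.
V = 92.4 m³. Target absorption A₂ = 0.161 × 92.4 / 0.30 = 49.588 sabins.
Absorption to add: 49.588 − 24.916 = 24.672 sabins.
Net gain per sq m: Δα = 0.90 − 0.03 = 0.87.
Panel area = 24.672 / 0.87 = 28.4 sq m.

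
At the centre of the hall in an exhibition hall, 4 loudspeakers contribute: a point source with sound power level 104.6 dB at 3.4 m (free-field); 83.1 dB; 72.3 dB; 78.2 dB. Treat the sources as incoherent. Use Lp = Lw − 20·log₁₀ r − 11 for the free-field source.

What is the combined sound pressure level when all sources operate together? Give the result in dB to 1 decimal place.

Source at 3.4 m: Lp = 104.6 − 20·log₁₀(3.4) − 11 = 83.0 dB.
Sum in the linear (power) domain: Σ 10^(Lᵢ/10) = 10^(83.0/10) + 10^(83.1/10) + 10^(72.3/10) + 10^(78.2/10) = 4.868e+08.
Back to dB: 10·log₁₀ Σ = 86.9 dB.

86.9 dB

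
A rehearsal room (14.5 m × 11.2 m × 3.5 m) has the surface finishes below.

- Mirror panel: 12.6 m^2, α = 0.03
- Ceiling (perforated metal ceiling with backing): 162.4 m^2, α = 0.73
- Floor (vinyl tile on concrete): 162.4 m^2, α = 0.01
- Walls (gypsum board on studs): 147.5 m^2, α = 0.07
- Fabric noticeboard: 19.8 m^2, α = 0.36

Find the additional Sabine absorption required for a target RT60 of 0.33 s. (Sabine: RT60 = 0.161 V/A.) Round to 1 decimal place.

139.3 sabins

A₁ = Σ Sᵢαᵢ = 12.6*0.03 + 162.4*0.73 + 162.4*0.01 + 147.5*0.07 + 19.8*0.36 = 138.007 sabins.
For T = 0.33 s, need A₂ = 0.161·V/T = 0.161·568.4/0.33 = 277.310 sabins.
Shortfall: 277.310 − 138.007 = 139.3 sabins.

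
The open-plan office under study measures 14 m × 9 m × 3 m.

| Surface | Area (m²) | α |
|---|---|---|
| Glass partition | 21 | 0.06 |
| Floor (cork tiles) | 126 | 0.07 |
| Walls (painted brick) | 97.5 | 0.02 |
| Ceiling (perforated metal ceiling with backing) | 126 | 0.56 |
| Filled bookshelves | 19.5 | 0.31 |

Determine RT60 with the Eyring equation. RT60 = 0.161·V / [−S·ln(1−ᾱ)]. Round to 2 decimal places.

S = Σ Sᵢ = 390.0 m².
Σ(Sᵢαᵢ) = 21×0.06 + 126×0.07 + 97.5×0.02 + 126×0.56 + 19.5×0.31 = 88.635.
Mean coefficient ᾱ = A/S = 0.2273.
Eyring denominator: −S ln(1−ᾱ) = 100.567.
V = 14 × 9 × 3 = 378 m³.
RT60 = 0.161 × 378 / 100.567 = 0.61 s.

0.61 s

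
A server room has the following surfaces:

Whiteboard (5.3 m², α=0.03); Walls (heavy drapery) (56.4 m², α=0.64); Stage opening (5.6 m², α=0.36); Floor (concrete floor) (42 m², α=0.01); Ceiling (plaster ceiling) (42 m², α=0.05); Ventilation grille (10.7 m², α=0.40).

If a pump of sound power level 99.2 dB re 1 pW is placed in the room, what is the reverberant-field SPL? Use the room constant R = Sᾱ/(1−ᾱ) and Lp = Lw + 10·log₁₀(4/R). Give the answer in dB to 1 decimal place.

A = 45.071 sabins; S = 162.0 m².
ᾱ = 45.071/162.0 = 0.2782; R = Sᾱ/(1−ᾱ) = 45.071/(1−0.2782) = 62.443 m².
Lp = Lw + 10 log₁₀(4/R) = 99.2 -11.93 = 87.3 dB.

87.3 dB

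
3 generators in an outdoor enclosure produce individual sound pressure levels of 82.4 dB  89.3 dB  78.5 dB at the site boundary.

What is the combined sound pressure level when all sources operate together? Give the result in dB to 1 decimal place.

90.4 dB

Converting to relative power and adding: 10^(82.4/10) + 10^(89.3/10) + 10^(78.5/10) = 1.096e+09.
Back to dB: 10·log₁₀ Σ = 90.4 dB.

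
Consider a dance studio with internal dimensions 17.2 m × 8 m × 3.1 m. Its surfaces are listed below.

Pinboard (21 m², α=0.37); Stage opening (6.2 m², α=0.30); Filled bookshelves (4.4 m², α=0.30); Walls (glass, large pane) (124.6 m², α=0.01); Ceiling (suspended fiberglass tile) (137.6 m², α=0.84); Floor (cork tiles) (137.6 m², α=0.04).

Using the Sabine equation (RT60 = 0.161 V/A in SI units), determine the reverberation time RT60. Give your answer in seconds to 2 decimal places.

A = Σ Sᵢαᵢ = 21*0.37 + 6.2*0.30 + 4.4*0.30 + 124.6*0.01 + 137.6*0.84 + 137.6*0.04 = 133.284 sabins.
Room volume: 426.56 m³.
Sabine: RT60 = 0.161 × 426.56 / 133.284 = 0.52 s.

0.52 sec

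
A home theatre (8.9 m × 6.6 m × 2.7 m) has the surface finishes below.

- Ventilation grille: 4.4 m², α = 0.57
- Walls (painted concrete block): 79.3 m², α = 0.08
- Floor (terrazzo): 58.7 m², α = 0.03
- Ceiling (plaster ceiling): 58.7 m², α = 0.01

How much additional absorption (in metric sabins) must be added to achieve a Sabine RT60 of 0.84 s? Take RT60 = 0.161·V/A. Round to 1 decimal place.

19.2 sabins

A₁ = Σ Sᵢαᵢ = 4.4×0.57 + 79.3×0.08 + 58.7×0.03 + 58.7×0.01 = 11.200 sabins.
V = 158.598 m³. Required absorption A₂ = 0.161 × 158.598 / 0.84 = 30.398 sabins.
ΔA = A₂ − A₁ = 30.398 − 11.200 = 19.2 sabins.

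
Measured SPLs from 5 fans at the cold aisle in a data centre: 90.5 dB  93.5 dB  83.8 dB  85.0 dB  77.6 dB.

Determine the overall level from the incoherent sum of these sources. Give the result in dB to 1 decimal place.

Σ 10^(Lᵢ/10) = 3.974e+09.
L_total = 10·log₁₀(3.974e+09) = 96.0 dB.

96.0 dB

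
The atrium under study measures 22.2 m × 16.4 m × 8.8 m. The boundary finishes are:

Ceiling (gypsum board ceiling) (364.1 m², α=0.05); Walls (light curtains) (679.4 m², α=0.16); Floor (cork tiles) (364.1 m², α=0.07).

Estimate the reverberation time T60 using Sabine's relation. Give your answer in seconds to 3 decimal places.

3.385 s

Total absorption A = 364.1*0.05 + 679.4*0.16 + 364.1*0.07
  = 18.205 + 108.704 + 25.487 = 152.396 m² sabins.
V = 22.2·16.4·8.8 = 3203.904 m³.
RT60 = 0.161 · V / A = 0.161 × 3203.904 / 152.396 = 3.385 s.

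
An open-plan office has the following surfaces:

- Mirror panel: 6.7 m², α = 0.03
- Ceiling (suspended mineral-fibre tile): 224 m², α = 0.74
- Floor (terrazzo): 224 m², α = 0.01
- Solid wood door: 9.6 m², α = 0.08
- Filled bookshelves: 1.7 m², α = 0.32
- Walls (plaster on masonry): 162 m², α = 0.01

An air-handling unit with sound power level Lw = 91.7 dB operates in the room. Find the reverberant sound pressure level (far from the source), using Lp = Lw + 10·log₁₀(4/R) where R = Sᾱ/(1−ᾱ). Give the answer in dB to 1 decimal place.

A = 171.133 sabins; S = 628.0 m².
ᾱ = 171.133/628.0 = 0.2725; R = Sᾱ/(1−ᾱ) = 171.133/(1−0.2725) = 235.234 m².
Lp = 91.7 + 10·log₁₀(4/235.234) = 91.7 + (-17.69) = 74.0 dB.

74.0 dB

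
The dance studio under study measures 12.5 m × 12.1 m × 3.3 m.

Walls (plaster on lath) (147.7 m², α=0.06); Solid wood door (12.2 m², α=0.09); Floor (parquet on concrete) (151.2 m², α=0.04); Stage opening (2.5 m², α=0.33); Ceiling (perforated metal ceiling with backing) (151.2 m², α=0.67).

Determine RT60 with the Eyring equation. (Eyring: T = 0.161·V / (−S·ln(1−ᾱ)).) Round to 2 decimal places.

S = Σ Sᵢ = 464.8 m².
Σ(Sᵢαᵢ) = 147.7·0.06 + 12.2·0.09 + 151.2·0.04 + 2.5·0.33 + 151.2·0.67 = 118.137.
Mean coefficient ᾱ = A/S = 0.2542.
−S·ln(1−ᾱ) = −464.8 × ln(1 − 0.2542) = 136.325.
V = 12.5 × 12.1 × 3.3 = 499.125 m³.
T = 0.161·V/[−S·ln(1−ᾱ)] = 0.161·499.125/136.325 = 0.59 s.

0.59 s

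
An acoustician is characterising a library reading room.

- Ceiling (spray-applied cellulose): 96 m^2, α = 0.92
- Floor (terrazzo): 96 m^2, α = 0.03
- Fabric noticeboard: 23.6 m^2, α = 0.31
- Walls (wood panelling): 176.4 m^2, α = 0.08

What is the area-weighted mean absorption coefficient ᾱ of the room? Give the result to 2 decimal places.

0.29

Total surface area S = 392.0 m^2.
Weighted sum Σ Sα = 112.628.
ᾱ = A/S = 0.29.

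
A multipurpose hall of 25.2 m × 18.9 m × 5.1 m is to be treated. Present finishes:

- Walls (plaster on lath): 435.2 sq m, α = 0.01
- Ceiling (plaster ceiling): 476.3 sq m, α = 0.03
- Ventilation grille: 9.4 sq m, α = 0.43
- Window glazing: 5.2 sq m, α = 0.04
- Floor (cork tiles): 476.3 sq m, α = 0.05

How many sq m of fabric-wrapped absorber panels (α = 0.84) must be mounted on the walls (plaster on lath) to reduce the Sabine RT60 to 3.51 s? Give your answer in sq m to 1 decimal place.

78.0

Equivalent absorption area: A₁ = 435.2*0.01 + 476.3*0.03 + 9.4*0.43 + 5.2*0.04 + 476.3*0.05 = 46.706 sq m.
Required A₂ = 0.161·2429.028/3.51 = 111.417 sabins.
ΔA needed = 111.417 − 46.706 = 64.711 sabins.
Net gain per sq m: Δα = 0.84 − 0.01 = 0.83.
Area = ΔA/Δα = 64.711/0.83 = 78.0 sq m.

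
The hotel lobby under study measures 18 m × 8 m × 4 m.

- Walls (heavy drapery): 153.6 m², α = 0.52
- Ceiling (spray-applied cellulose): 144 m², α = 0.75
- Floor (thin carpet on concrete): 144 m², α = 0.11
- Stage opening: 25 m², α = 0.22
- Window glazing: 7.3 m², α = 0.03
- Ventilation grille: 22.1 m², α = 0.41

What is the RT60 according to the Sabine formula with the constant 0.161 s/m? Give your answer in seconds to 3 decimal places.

A = Σ Sᵢαᵢ = 153.6×0.52 + 144×0.75 + 144×0.11 + 25×0.22 + 7.3×0.03 + 22.1×0.41 = 218.492 sabins.
Volume V = 18 × 8 × 4 = 576 m³.
RT60 = 0.161 · V / A = 0.161 × 576 / 218.492 = 0.424 s.

0.424 s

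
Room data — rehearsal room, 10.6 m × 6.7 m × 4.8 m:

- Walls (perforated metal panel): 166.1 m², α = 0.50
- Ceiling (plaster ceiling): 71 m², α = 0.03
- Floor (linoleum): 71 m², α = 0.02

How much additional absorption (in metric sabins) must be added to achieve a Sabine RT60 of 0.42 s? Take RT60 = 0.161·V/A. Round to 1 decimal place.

44.1 sabins

Summing Sᵢαᵢ: 83.050 + 2.130 + 1.420 → A₁ = 86.600 sabins.
Target A₂ = 0.161·340.896/0.42 = 130.677 sabins (V = 340.896 m³).
Shortfall: 130.677 − 86.600 = 44.1 sabins.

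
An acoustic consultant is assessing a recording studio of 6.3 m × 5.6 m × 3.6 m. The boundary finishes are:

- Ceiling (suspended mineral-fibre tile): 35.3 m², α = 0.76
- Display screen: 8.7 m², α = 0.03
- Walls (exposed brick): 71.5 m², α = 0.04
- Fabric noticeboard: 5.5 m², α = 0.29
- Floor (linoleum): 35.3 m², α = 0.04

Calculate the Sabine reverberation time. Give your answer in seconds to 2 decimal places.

0.62 sec

Equivalent absorption area: A = 35.3·0.76 + 8.7·0.03 + 71.5·0.04 + 5.5·0.29 + 35.3·0.04 = 32.956 m².
Room volume: 127.008 m³.
T = 0.161 V/A = 0.161·127.008/32.956 = 0.62 s.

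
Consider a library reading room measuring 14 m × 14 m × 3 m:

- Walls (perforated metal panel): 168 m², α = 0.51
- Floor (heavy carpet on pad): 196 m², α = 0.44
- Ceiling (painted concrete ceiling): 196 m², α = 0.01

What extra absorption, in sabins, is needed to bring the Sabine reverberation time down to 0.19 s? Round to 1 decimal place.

A₁ = Σ Sᵢαᵢ = 168*0.51 + 196*0.44 + 196*0.01 = 173.880 sabins.
Target A₂ = 0.161·588/0.19 = 498.253 sabins (V = 588 m³).
Shortfall: 498.253 − 173.880 = 324.4 sabins.

324.4 sabins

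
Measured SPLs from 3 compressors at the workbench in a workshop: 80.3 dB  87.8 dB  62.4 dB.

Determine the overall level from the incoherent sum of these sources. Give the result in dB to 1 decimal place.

88.5 dB

Σ 10^(Lᵢ/10) = 7.114e+08.
Combined level = 10 log₁₀(7.114e+08) = 88.5 dB.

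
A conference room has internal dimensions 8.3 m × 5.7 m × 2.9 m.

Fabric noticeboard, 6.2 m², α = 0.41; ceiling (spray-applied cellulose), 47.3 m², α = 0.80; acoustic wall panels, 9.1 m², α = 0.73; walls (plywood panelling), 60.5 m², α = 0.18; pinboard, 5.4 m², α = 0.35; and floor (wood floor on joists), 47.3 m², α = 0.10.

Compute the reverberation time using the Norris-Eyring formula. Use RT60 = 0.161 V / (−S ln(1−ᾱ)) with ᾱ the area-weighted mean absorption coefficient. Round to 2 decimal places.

0.27 sec

Total surface area S = 6.2 + 47.3 + 9.1 + 60.5 + 5.4 + 47.3 = 175.8 m².
Absorption A = 6.2×0.41 + 47.3×0.80 + 9.1×0.73 + 60.5×0.18 + 5.4×0.35 + 47.3×0.10 = 64.535 sabins.
Mean coefficient ᾱ = A/S = 0.3671.
−S·ln(1−ᾱ) = −175.8 × ln(1 − 0.3671) = 80.418.
V = 8.3 × 5.7 × 2.9 = 137.199 m³.
RT60 = 0.161 × 137.199 / 80.418 = 0.27 s.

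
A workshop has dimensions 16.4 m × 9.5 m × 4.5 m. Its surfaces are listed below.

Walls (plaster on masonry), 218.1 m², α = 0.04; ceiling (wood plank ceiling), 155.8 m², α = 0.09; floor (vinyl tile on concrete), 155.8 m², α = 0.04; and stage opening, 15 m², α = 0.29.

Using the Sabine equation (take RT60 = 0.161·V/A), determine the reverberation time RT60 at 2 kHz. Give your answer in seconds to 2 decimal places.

Summing Sᵢαᵢ: 8.724 + 14.022 + 6.232 + 4.350 → A = 33.328 sabins.
Room volume: 701.1 m³.
T = 0.161 V/A = 0.161·701.1/33.328 = 3.39 s.

3.39 s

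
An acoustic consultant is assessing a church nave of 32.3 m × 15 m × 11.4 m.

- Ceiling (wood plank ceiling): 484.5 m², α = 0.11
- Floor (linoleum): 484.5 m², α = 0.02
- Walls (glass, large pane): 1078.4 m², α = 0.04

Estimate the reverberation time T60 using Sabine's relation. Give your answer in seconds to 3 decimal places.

Equivalent absorption area: A = 484.5·0.11 + 484.5·0.02 + 1078.4·0.04 = 106.121 m².
Volume V = 32.3 × 15 × 11.4 = 5523.3 m³.
Sabine: RT60 = 0.161 × 5523.3 / 106.121 = 8.380 s.

8.380 s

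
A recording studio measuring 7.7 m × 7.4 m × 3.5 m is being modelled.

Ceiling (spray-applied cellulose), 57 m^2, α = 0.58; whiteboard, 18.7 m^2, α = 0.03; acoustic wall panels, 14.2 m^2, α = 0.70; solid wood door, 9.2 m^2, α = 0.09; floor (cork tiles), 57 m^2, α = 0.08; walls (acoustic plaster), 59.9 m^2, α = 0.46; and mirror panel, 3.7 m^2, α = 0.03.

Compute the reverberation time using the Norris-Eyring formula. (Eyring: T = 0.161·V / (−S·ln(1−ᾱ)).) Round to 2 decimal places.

S = Σ Sᵢ = 219.7 m^2.
Absorption A = 57·0.58 + 18.7·0.03 + 14.2·0.70 + 9.2·0.09 + 57·0.08 + 59.9·0.46 + 3.7·0.03 = 76.614 sabins.
Mean coefficient ᾱ = A/S = 0.3487.
Eyring denominator: −S ln(1−ᾱ) = 94.204.
V = 7.7 × 7.4 × 3.5 = 199.43 m³.
RT60 = 0.161 × 199.43 / 94.204 = 0.34 s.

0.34 sec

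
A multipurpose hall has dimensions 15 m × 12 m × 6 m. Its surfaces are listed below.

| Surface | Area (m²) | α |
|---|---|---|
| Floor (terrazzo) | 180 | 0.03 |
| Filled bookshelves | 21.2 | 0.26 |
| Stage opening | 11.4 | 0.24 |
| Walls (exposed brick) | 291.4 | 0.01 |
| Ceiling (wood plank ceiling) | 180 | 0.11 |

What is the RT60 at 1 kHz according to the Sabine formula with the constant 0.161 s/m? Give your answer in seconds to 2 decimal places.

Summing Sᵢαᵢ: 5.400 + 5.512 + 2.736 + 2.914 + 19.800 → A = 36.362 sabins.
Room volume: 1080 m³.
RT60 = 0.161 · V / A = 0.161 × 1080 / 36.362 = 4.78 s.

4.78 s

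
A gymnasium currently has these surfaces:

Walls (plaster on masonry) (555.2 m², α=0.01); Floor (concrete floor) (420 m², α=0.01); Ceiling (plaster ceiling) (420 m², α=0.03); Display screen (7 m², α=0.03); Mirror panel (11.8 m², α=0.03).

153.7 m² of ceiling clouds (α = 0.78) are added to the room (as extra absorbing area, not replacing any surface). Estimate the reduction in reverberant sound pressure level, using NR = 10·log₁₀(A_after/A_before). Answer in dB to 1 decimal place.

Summing Sᵢαᵢ: 5.552 + 4.200 + 12.600 + 0.210 + 0.354 → A_before = 22.916 sabins.
Added absorption = 153.7 × 0.78 = 119.886 sabins.
A_after = 22.916 + 119.886 = 142.802 sabins.
NR = 10·log₁₀(142.802/22.916) = 7.9 dB.

7.9 dB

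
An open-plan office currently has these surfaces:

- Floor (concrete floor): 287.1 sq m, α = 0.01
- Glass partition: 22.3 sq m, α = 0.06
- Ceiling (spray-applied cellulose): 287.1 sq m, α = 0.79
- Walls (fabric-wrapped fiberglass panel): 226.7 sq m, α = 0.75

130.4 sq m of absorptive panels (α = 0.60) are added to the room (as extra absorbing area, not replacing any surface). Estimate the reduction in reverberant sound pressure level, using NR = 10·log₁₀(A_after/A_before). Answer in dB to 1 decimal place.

Total absorption A_before = 287.1·0.01 + 22.3·0.06 + 287.1·0.79 + 226.7·0.75
  = 2.871 + 1.338 + 226.809 + 170.025 = 401.043 sq m sabins.
Treatment contributes 130.4·0.60 = 78.240 sabins.
New total A_after = 479.283 sabins.
Reduction = 10 log₁₀(A_after/A_before) = 10 log₁₀(1.1951) = 0.8 dB.

0.8 dB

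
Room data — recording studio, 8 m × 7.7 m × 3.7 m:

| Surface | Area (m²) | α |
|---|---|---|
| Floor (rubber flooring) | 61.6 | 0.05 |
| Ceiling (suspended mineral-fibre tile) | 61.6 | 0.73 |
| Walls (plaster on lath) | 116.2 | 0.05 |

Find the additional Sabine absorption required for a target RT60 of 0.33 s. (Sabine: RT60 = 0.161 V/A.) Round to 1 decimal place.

Equivalent absorption area: A₁ = 61.6·0.05 + 61.6·0.73 + 116.2·0.05 = 53.858 m².
V = 227.92 m³. Required absorption A₂ = 0.161 × 227.92 / 0.33 = 111.197 sabins.
Shortfall: 111.197 − 53.858 = 57.3 sabins.

57.3 sabins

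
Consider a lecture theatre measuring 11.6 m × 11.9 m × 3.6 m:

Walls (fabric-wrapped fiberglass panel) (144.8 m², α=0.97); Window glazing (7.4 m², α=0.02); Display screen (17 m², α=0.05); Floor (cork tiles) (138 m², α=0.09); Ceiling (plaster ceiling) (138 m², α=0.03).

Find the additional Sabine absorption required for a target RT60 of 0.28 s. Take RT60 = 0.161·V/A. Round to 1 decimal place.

127.7 sabins

Equivalent absorption area: A₁ = 144.8×0.97 + 7.4×0.02 + 17×0.05 + 138×0.09 + 138×0.03 = 158.014 m².
For T = 0.28 s, need A₂ = 0.161·V/T = 0.161·496.944/0.28 = 285.743 sabins.
Shortfall: 285.743 − 158.014 = 127.7 sabins.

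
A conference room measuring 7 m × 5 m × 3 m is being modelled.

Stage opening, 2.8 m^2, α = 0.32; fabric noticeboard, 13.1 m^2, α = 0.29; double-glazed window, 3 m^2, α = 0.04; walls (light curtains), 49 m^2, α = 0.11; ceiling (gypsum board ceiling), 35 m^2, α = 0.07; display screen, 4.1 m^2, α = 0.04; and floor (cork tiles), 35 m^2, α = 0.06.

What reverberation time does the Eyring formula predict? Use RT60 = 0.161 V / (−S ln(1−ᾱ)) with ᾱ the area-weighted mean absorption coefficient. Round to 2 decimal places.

1.07 s

Total surface area S = 2.8 + 13.1 + 3 + 49 + 35 + 4.1 + 35 = 142.0 m^2.
Absorption A = 2.8×0.32 + 13.1×0.29 + 3×0.04 + 49×0.11 + 35×0.07 + 4.1×0.04 + 35×0.06 = 14.919 sabins.
Mean coefficient ᾱ = A/S = 0.1051.
Eyring denominator: −S ln(1−ᾱ) = 15.768.
V = 7 × 5 × 3 = 105 m³.
T = 0.161·V/[−S·ln(1−ᾱ)] = 0.161·105/15.768 = 1.07 s.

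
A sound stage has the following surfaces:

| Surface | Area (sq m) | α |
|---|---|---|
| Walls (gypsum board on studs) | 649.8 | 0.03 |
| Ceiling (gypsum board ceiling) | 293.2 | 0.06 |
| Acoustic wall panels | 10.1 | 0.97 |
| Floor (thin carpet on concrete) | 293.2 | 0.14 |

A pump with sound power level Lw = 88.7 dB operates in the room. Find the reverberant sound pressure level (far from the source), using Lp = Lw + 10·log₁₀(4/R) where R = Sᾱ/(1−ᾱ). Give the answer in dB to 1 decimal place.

75.0 dB

A = 87.931 sabins; S = 1246.3 sq m.
ᾱ = 87.931/1246.3 = 0.0706; R = Sᾱ/(1−ᾱ) = 87.931/(1−0.0706) = 94.611 sq m.
Lp = Lw + 10 log₁₀(4/R) = 88.7 -13.74 = 75.0 dB.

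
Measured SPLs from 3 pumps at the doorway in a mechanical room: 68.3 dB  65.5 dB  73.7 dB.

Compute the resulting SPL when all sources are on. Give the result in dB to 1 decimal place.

Σ 10^(Lᵢ/10) = 3.375e+07.
Back to dB: 10·log₁₀ Σ = 75.3 dB.

75.3 dB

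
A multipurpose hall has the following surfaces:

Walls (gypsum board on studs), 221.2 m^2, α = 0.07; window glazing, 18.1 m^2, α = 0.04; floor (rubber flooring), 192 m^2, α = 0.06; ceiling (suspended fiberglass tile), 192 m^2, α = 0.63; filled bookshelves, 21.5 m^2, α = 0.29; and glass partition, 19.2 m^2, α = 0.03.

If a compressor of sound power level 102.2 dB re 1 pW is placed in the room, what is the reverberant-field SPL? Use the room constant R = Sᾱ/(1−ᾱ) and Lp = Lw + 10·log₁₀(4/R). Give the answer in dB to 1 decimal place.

85.1 dB

A = 155.499 sabins; S = 664.0 m^2.
ᾱ = 155.499/664.0 = 0.2342; R = Sᾱ/(1−ᾱ) = 155.499/(1−0.2342) = 203.054 m^2.
Lp = 102.2 + 10·log₁₀(4/203.054) = 102.2 + (-17.06) = 85.1 dB.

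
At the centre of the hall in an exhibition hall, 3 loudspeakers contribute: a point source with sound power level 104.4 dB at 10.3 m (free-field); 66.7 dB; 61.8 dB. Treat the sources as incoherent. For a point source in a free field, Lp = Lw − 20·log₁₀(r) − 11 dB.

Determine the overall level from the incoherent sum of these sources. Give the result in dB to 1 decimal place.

74.3 dB

Source at 10.3 m: Lp = 104.4 − 20·log₁₀(10.3) − 11 = 73.1 dB.
Sum in the linear (power) domain: Σ 10^(Lᵢ/10) = 10^(73.1/10) + 10^(66.7/10) + 10^(61.8/10) = 2.661e+07.
L_total = 10·log₁₀(2.661e+07) = 74.3 dB.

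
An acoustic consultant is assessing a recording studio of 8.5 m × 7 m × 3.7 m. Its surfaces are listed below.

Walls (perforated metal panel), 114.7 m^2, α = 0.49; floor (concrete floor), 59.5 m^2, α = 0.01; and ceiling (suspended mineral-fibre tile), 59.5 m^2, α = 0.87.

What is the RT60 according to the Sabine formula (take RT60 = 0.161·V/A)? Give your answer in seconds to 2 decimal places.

0.33 s

Summing Sᵢαᵢ: 56.203 + 0.595 + 51.765 → A = 108.563 sabins.
V = 8.5·7·3.7 = 220.15 m³.
RT60 = 0.161 · V / A = 0.161 × 220.15 / 108.563 = 0.33 s.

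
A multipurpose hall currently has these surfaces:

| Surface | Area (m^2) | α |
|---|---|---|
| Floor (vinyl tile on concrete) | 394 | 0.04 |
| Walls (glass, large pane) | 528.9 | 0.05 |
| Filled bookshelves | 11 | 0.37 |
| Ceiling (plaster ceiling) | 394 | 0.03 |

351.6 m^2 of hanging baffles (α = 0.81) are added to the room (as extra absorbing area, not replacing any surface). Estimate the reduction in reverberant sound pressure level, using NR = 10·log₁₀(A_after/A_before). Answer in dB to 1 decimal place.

Total absorption A_before = 394×0.04 + 528.9×0.05 + 11×0.37 + 394×0.03
  = 15.760 + 26.445 + 4.070 + 11.820 = 58.095 m^2 sabins.
Treatment contributes 351.6·0.81 = 284.796 sabins.
A_after = 58.095 + 284.796 = 342.891 sabins.
Reduction = 10 log₁₀(A_after/A_before) = 10 log₁₀(5.9022) = 7.7 dB.

7.7 dB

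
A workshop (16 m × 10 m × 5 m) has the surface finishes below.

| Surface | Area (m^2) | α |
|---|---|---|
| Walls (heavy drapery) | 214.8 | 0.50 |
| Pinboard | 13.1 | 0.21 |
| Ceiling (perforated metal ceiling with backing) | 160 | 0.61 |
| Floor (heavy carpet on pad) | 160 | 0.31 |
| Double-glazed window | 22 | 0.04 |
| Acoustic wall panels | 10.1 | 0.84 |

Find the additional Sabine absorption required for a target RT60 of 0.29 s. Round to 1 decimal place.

177.4 sabins

Total absorption A₁ = 214.8·0.50 + 13.1·0.21 + 160·0.61 + 160·0.31 + 22·0.04 + 10.1·0.84
  = 107.400 + 2.751 + 97.600 + 49.600 + 0.880 + 8.484 = 266.715 m^2 sabins.
V = 800 m³. Required absorption A₂ = 0.161 × 800 / 0.29 = 444.138 sabins.
Additional absorption ΔA = 444.138 − 266.715 = 177.4 sabins.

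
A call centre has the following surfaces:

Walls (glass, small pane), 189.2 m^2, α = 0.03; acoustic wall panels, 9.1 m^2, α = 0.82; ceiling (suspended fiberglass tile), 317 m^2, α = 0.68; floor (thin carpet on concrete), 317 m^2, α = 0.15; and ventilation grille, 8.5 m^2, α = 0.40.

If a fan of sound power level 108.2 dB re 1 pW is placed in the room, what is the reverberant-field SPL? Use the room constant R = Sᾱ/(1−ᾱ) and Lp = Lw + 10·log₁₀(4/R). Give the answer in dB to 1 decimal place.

88.0 dB

A = 279.648 sabins; S = 840.8 m^2.
ᾱ = 279.648/840.8 = 0.3326; R = Sᾱ/(1−ᾱ) = 279.648/(1−0.3326) = 419.011 m^2.
Lp = 108.2 + 10·log₁₀(4/419.011) = 108.2 + (-20.20) = 88.0 dB.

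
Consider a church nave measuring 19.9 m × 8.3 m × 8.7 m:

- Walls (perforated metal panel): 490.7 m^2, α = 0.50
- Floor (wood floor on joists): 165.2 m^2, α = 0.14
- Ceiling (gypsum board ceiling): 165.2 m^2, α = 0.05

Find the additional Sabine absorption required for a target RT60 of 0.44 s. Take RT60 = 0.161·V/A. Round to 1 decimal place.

Total absorption A₁ = 490.7×0.50 + 165.2×0.14 + 165.2×0.05
  = 245.350 + 23.128 + 8.260 = 276.738 m^2 sabins.
V = 1436.979 m³. Required absorption A₂ = 0.161 × 1436.979 / 0.44 = 525.804 sabins.
ΔA = A₂ − A₁ = 525.804 − 276.738 = 249.1 sabins.

249.1 sabins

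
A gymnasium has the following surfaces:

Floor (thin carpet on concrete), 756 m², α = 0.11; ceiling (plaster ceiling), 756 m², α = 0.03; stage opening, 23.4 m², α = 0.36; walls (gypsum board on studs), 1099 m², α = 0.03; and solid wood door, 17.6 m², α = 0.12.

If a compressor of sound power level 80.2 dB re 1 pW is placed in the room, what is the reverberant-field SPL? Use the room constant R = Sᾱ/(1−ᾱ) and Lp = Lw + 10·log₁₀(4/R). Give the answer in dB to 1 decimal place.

A = 149.346 sabins; S = 2652.0 m².
ᾱ = 0.0563, so room constant R = A/(1−ᾱ) = 158.256 m².
Lp = Lw + 10 log₁₀(4/R) = 80.2 -15.97 = 64.2 dB.

64.2 dB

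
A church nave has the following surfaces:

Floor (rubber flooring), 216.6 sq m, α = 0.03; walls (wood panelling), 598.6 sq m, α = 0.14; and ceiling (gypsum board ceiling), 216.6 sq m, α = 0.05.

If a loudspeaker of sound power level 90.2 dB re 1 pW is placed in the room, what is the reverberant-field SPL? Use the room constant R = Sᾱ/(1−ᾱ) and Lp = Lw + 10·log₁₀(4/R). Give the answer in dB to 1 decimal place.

Σ(Sᵢαᵢ) = 216.6·0.03 + 598.6·0.14 + 216.6·0.05 = 101.132; total area S = 1031.8 sq m.
ᾱ = 0.0980, so room constant R = A/(1−ᾱ) = 112.120 sq m.
Lp = Lw + 10 log₁₀(4/R) = 90.2 -14.48 = 75.7 dB.

75.7 dB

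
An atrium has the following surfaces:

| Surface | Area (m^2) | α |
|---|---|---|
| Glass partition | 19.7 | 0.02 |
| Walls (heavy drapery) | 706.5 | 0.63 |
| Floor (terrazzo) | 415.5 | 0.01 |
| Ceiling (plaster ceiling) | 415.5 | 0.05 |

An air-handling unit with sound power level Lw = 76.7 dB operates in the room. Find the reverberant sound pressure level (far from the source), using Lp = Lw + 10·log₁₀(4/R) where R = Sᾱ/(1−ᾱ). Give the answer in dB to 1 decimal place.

A = 470.419 sabins; S = 1557.2 m^2.
ᾱ = 0.3021, so room constant R = A/(1−ᾱ) = 674.049 m^2.
Lp = Lw + 10 log₁₀(4/R) = 76.7 -22.27 = 54.4 dB.

54.4 dB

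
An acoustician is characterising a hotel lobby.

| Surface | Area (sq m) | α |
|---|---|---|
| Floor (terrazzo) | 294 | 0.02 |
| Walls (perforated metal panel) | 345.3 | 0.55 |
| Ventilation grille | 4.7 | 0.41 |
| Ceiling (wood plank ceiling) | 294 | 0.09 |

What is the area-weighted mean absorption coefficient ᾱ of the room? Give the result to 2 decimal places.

S = Σ Sᵢ = 294 + 345.3 + 4.7 + 294 = 938.0 sq m.
Weighted sum Σ Sα = 224.182.
ᾱ = 224.182 / 938.0 = 0.24.

0.24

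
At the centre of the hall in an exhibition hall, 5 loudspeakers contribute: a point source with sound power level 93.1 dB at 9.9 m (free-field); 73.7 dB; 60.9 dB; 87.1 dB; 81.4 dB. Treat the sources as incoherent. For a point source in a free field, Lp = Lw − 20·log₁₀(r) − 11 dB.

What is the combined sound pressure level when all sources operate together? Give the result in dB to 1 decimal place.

88.3 dB

Source at 9.9 m: Lp = 93.1 − 20·log₁₀(9.9) − 11 = 62.2 dB.
Sum in the linear (power) domain: Σ 10^(Lᵢ/10) = 10^(62.2/10) + 10^(73.7/10) + 10^(60.9/10) + 10^(87.1/10) + 10^(81.4/10) = 6.772e+08.
Combined level = 10 log₁₀(6.772e+08) = 88.3 dB.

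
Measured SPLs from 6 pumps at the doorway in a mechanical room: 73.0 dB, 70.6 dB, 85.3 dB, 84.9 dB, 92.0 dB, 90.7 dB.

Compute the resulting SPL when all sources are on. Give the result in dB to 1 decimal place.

Converting to relative power and adding: 10^(73.0/10) + 10^(70.6/10) + 10^(85.3/10) + 10^(84.9/10) + 10^(92.0/10) + 10^(90.7/10) = 3.439e+09.
Combined level = 10 log₁₀(3.439e+09) = 95.4 dB.

95.4 dB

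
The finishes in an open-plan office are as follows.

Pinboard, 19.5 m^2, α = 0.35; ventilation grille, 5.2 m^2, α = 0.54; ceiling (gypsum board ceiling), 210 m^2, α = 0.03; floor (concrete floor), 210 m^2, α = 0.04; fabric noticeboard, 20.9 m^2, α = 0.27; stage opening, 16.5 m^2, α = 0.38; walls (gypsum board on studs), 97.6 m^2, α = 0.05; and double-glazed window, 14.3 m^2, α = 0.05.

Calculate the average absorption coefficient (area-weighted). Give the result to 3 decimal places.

S = Σ Sᵢ = 19.5 + 5.2 + 210 + 210 + 20.9 + 16.5 + 97.6 + 14.3 = 594.0 m^2.
Σ(Sᵢαᵢ) = 19.5·0.35 + 5.2·0.54 + 210·0.03 + 210·0.04 + 20.9·0.27 + 16.5·0.38 + 97.6·0.05 + 14.3·0.05 = 41.841.
ᾱ = 41.841 / 594.0 = 0.070.

0.070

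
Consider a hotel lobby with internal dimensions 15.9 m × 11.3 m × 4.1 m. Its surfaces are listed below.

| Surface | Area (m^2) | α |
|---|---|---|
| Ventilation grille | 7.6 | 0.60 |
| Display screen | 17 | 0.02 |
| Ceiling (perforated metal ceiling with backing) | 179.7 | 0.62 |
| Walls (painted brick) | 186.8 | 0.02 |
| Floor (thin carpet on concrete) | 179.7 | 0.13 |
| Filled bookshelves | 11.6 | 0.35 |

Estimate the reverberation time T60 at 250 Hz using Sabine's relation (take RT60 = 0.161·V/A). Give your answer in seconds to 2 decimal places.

Summing Sᵢαᵢ: 4.560 + 0.340 + 111.414 + 3.736 + 23.361 + 4.060 → A = 147.471 sabins.
Volume V = 15.9 × 11.3 × 4.1 = 736.647 m³.
Sabine: RT60 = 0.161 × 736.647 / 147.471 = 0.80 s.

0.80 sec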